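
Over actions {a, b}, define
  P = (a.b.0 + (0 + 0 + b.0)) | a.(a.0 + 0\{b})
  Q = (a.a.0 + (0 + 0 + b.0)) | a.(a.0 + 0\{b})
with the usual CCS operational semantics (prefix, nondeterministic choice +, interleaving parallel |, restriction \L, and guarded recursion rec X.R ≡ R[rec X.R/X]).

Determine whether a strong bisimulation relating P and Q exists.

P's transition system — 9 states:
  m0 = (a.b.0 + (0 + 0 + b.0)) | a.(a.0 + 0\{b}) :: =a=> m1, =a=> m2, =b=> m3
  m1 = (a.b.0 + (0 + 0 + b.0)) | (a.0 + 0\{b}) :: =a=> m4, =a=> m5, =b=> m6
  m2 = b.0 | a.(a.0 + 0\{b}) :: =a=> m5, =b=> m3
  m3 = 0 | a.(a.0 + 0\{b}) :: =a=> m6
  m4 = (a.b.0 + (0 + 0 + b.0)) | 0 :: =a=> m7, =b=> m8
  m5 = b.0 | (a.0 + 0\{b}) :: =a=> m7, =b=> m6
  m6 = 0 | (a.0 + 0\{b}) :: =a=> m8
  m7 = b.0 | 0 :: =b=> m8
  m8 = 0 | 0 :: stopped
Q's transition system — 9 states:
  n0 = (a.a.0 + (0 + 0 + b.0)) | a.(a.0 + 0\{b}) :: =a=> n1, =a=> n2, =b=> n3
  n1 = (a.a.0 + (0 + 0 + b.0)) | (a.0 + 0\{b}) :: =a=> n4, =a=> n5, =b=> n6
  n2 = a.0 | a.(a.0 + 0\{b}) :: =a=> n3, =a=> n5
  n3 = 0 | a.(a.0 + 0\{b}) :: =a=> n6
  n4 = (a.a.0 + (0 + 0 + b.0)) | 0 :: =a=> n7, =b=> n8
  n5 = a.0 | (a.0 + 0\{b}) :: =a=> n6, =a=> n7
  n6 = 0 | (a.0 + 0\{b}) :: =a=> n8
  n7 = a.0 | 0 :: =a=> n8
  n8 = 0 | 0 :: stopped
Bisimilarity quotient blocks:
  B0 = {m0}
  B1 = {m3, n3, n5}
  B2 = {m6, n6, n7}
  B3 = {m8, n8}
  B4 = {m2}
  B5 = {m5}
  B6 = {m7}
  B7 = {m1}
  B8 = {m4}
  B9 = {n0}
  B10 = {n2}
  B11 = {n1}
  B12 = {n4}
m0 ∈ B0, n0 ∈ B9 → different blocks

not bisimilar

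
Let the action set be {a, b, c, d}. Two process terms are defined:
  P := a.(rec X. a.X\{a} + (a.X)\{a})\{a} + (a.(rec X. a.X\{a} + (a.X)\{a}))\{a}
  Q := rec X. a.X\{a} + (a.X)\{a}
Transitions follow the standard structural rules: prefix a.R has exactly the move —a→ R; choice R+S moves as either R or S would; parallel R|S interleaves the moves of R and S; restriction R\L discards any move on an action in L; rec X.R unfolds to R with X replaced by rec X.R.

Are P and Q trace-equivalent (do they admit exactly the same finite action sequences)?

traces(P) = traces(Q)

P's transition system — 2 states:
  m0 = a.(rec X. a.X\{a} + (a.X)\{a})\{a} + (a.(rec X. a.X\{a} + (a.X)\{a}))\{a} | --a--▸ m1
  m1 = (rec X. a.X\{a} + (a.X)\{a})\{a} | ∅
Q's transition system — 2 states:
  n0 = rec X. a.X\{a} + (a.X)\{a} | --a--▸ n1
  n1 = (rec X. a.X\{a} + (a.X)\{a})\{a} | ∅
Partition-refinement fixed point:
  B0 = {m0, n0}
  B1 = {m1, n1}
m0 ∈ B0, n0 ∈ B0 → same block
Bisimilar ⇒ trace-equivalent.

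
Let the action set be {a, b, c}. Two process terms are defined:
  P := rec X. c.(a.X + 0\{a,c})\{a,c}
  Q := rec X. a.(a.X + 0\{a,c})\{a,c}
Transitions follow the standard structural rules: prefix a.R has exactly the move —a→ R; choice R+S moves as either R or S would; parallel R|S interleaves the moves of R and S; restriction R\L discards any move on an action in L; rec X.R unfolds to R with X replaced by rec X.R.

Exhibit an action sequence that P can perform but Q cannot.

c

Reachable graph of P (2 states):
  u0 = rec X. c.(a.X + 0\{a,c})\{a,c} has moves =c=> u1
  u1 = (a.(rec X. c.(a.X + 0\{a,c})\{a,c}) + 0\{a,c})\{a,c} has moves (no moves)
Reachable graph of Q (2 states):
  v0 = rec X. a.(a.X + 0\{a,c})\{a,c} has moves =a=> v1
  v1 = (a.(rec X. a.(a.X + 0\{a,c})\{a,c}) + 0\{a,c})\{a,c} has moves (no moves)
Run σ = ⟨c⟩ on P: start {u0}
  after c @ step 1: {u1}
  — P admits the full trace.
Run σ = ⟨c⟩ on Q: start {v0}
  after c @ step 1: no successor for Q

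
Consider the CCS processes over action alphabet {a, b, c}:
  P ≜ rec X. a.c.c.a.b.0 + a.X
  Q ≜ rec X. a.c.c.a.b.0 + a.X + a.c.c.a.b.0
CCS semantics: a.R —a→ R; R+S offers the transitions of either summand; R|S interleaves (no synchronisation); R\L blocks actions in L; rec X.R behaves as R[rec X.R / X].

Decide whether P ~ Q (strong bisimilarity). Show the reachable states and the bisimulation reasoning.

P ~ Q

Reachable graph of P (6 states):
  s0 = rec X. a.c.c.a.b.0 + a.X | -a-> s0, -a-> s1
  s1 = c.c.a.b.0 | -c-> s2
  s2 = c.a.b.0 | -c-> s3
  s3 = a.b.0 | -a-> s4
  s4 = b.0 | -b-> s5
  s5 = 0 | ∅
Reachable graph of Q (6 states):
  t0 = rec X. a.c.c.a.b.0 + a.X + a.c.c.a.b.0 | -a-> t0, -a-> t1
  t1 = c.c.a.b.0 | -c-> t2
  t2 = c.a.b.0 | -c-> t3
  t3 = a.b.0 | -a-> t4
  t4 = b.0 | -b-> t5
  t5 = 0 | ∅
Partition-refinement fixed point:
  B0 = {s0, t0}
  B1 = {s1, t1}
  B2 = {s2, t2}
  B3 = {s3, t3}
  B4 = {s4, t4}
  B5 = {s5, t5}
s0 ∈ B0, t0 ∈ B0 → same block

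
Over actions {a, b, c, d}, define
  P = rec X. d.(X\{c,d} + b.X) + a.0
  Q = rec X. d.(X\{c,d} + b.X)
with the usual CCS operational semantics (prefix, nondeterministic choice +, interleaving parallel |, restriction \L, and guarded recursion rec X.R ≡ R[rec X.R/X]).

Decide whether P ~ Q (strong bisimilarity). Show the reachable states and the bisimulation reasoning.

P ≁ Q

LTS(P): 4 reachable states
  u0 = rec X. d.(X\{c,d} + b.X) + a.0 :: -a-> u1, -d-> u2
  u1 = 0 :: (no moves)
  u2 = (rec X. d.(X\{c,d} + b.X) + a.0)\{c,d} + b.(rec X. d.(X\{c,d} + b.X) + a.0) :: -a-> u3, -b-> u0
  u3 = 0\{c,d} :: (no moves)
LTS(Q): 2 reachable states
  v0 = rec X. d.(X\{c,d} + b.X) :: -d-> v1
  v1 = (rec X. d.(X\{c,d} + b.X))\{c,d} + b.(rec X. d.(X\{c,d} + b.X)) :: -b-> v0
Partition-refinement fixed point:
  B0 = {u0}
  B1 = {u1, u3}
  B2 = {u2}
  B3 = {v0}
  B4 = {v1}
u0 ∈ B0, v0 ∈ B3 → different blocks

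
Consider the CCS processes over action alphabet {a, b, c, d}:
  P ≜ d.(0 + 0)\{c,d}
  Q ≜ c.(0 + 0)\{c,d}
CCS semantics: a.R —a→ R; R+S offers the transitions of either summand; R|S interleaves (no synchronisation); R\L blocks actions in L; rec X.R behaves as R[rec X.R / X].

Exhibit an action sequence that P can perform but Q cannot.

Reachable graph of P (2 states):
  s0 = d.(0 + 0)\{c,d} :: =d=> s1
  s1 = (0 + 0)\{c,d} :: stopped
Reachable graph of Q (2 states):
  t0 = c.(0 + 0)\{c,d} :: =c=> t1
  t1 = (0 + 0)\{c,d} :: stopped
Trace ⟨d⟩ through P, begin at {s0}:
  [1] d ⇒ {s1}
  ✓ P
Trace ⟨d⟩ through Q, begin at {t0}:
  [1] d ⇒ no successor for Q

d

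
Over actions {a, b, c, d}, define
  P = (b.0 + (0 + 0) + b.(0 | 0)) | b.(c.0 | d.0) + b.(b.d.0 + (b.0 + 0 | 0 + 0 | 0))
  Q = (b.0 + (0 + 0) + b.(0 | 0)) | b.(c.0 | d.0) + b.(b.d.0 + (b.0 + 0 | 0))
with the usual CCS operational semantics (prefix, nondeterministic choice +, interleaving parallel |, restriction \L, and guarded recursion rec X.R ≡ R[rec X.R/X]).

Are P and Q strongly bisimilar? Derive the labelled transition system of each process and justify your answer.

P's transition system — 18 states:
  s0 = (b.0 + (0 + 0) + b.(0 | 0)) | b.(c.0 | d.0) + b.(b.d.0 + (b.0 + 0 | 0 + 0 | 0)) has moves ··b··> s1, ··b··> s2, ··b··> s3, ··b··> s4
  s1 = (b.0 + (0 + 0) + b.(0 | 0)) | (c.0 | d.0) has moves ··b··> s5, ··b··> s6, ··c··> s7, ··d··> s8
  s2 = 0 | 0 | b.(c.0 | d.0) has moves ··b··> s6
  s3 = 0 | b.(c.0 | d.0) has moves ··b··> s5
  s4 = b.d.0 + (b.0 + 0 | 0 + 0 | 0) has moves ··b··> s10, ··b··> s9
  s5 = 0 | (c.0 | d.0) has moves ··c··> s11, ··d··> s12
  s6 = 0 | 0 | (c.0 | d.0) has moves ··c··> s13, ··d··> s14
  s7 = (b.0 + (0 + 0) + b.(0 | 0)) | (0 | d.0) has moves ··b··> s11, ··b··> s13, ··d··> s15
  s8 = (b.0 + (0 + 0) + b.(0 | 0)) | (c.0 | 0) has moves ··b··> s12, ··b··> s14, ··c··> s15
  s9 = 0 has moves ∅
  s10 = d.0 has moves ··d··> s9
  s11 = 0 | (0 | d.0) has moves ··d··> s16
  s12 = 0 | (c.0 | 0) has moves ··c··> s16
  s13 = 0 | 0 | (0 | d.0) has moves ··d··> s17
  s14 = 0 | 0 | (c.0 | 0) has moves ··c··> s17
  s15 = (b.0 + (0 + 0) + b.(0 | 0)) | (0 | 0) has moves ··b··> s16, ··b··> s17
  s16 = 0 | (0 | 0) has moves ∅
  s17 = 0 | 0 | (0 | 0) has moves ∅
Q's transition system — 18 states:
  t0 = (b.0 + (0 + 0) + b.(0 | 0)) | b.(c.0 | d.0) + b.(b.d.0 + (b.0 + 0 | 0)) has moves ··b··> t1, ··b··> t2, ··b··> t3, ··b··> t4
  t1 = (b.0 + (0 + 0) + b.(0 | 0)) | (c.0 | d.0) has moves ··b··> t5, ··b··> t6, ··c··> t7, ··d··> t8
  t2 = 0 | 0 | b.(c.0 | d.0) has moves ··b··> t6
  t3 = 0 | b.(c.0 | d.0) has moves ··b··> t5
  t4 = b.d.0 + (b.0 + 0 | 0) has moves ··b··> t10, ··b··> t9
  t5 = 0 | (c.0 | d.0) has moves ··c··> t11, ··d··> t12
  t6 = 0 | 0 | (c.0 | d.0) has moves ··c··> t13, ··d··> t14
  t7 = (b.0 + (0 + 0) + b.(0 | 0)) | (0 | d.0) has moves ··b··> t11, ··b··> t13, ··d··> t15
  t8 = (b.0 + (0 + 0) + b.(0 | 0)) | (c.0 | 0) has moves ··b··> t12, ··b··> t14, ··c··> t15
  t9 = 0 has moves ∅
  t10 = d.0 has moves ··d··> t9
  t11 = 0 | (0 | d.0) has moves ··d··> t16
  t12 = 0 | (c.0 | 0) has moves ··c··> t16
  t13 = 0 | 0 | (0 | d.0) has moves ··d··> t17
  t14 = 0 | 0 | (c.0 | 0) has moves ··c··> t17
  t15 = (b.0 + (0 + 0) + b.(0 | 0)) | (0 | 0) has moves ··b··> t16, ··b··> t17
  t16 = 0 | (0 | 0) has moves ∅
  t17 = 0 | 0 | (0 | 0) has moves ∅
Coarsest stable partition (strong bisimilarity classes):
  B0 = {s0, t0}
  B1 = {s2, s3, t2, t3}
  B2 = {s5, s6, t5, t6}
  B3 = {s12, s14, t12, t14}
  B4 = {s16, s17, s9, t16, t17, t9}
  B5 = {s10, s11, s13, t10, t11, t13}
  B6 = {s4, t4}
  B7 = {s1, t1}
  B8 = {s8, t8}
  B9 = {s15, t15}
  B10 = {s7, t7}
s0 ∈ B0, t0 ∈ B0 → same block

YES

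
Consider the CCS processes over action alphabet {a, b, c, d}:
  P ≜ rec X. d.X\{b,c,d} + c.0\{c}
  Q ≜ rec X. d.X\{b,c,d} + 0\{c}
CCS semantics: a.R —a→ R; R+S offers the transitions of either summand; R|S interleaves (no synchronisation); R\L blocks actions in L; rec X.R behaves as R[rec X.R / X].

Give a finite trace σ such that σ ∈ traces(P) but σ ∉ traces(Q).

LTS(P): 3 reachable states
  s0 = rec X. d.X\{b,c,d} + c.0\{c} | —c→ s1, —d→ s2
  s1 = 0\{c} | (no moves)
  s2 = (rec X. d.X\{b,c,d} + c.0\{c})\{b,c,d} | (no moves)
LTS(Q): 2 reachable states
  t0 = rec X. d.X\{b,c,d} + 0\{c} | —d→ t1
  t1 = (rec X. d.X\{b,c,d} + 0\{c})\{b,c,d} | (no moves)
Trace ⟨c⟩ through P, begin at {s0}:
  step 1 (c): {s1}
  P completes σ.
Trace ⟨c⟩ through Q, begin at {t0}:
  step 1 (c): ∅  — Q cannot continue

c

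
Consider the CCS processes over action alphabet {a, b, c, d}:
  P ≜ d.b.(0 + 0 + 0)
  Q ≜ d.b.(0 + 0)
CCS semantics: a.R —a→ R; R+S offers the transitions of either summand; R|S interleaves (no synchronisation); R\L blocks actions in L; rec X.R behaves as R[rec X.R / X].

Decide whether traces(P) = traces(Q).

Reachable graph of P (3 states):
  m0 = d.b.(0 + 0 + 0) ⊢ —d→ m1
  m1 = b.(0 + 0 + 0) ⊢ —b→ m2
  m2 = 0 + 0 + 0 ⊢ deadlocked
Reachable graph of Q (3 states):
  n0 = d.b.(0 + 0) ⊢ —d→ n1
  n1 = b.(0 + 0) ⊢ —b→ n2
  n2 = 0 + 0 ⊢ deadlocked
Bisimilarity quotient blocks:
  B0 = {m0, n0}
  B1 = {m1, n1}
  B2 = {m2, n2}
m0 ∈ B0, n0 ∈ B0 → same block
Bisimilar ⇒ trace-equivalent.

traces(P) = traces(Q)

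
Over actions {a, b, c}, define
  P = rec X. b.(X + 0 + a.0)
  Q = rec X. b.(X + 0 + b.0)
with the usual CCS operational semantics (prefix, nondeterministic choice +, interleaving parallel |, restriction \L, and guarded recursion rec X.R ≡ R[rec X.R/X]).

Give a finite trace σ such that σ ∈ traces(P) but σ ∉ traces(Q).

ba

P's transition system — 3 states:
  s0 = rec X. b.(X + 0 + a.0) → --b--▸ s1
  s1 = (rec X. b.(X + 0 + a.0)) + 0 + a.0 → --a--▸ s2, --b--▸ s1
  s2 = 0 → deadlocked
Q's transition system — 3 states:
  t0 = rec X. b.(X + 0 + b.0) → --b--▸ t1
  t1 = (rec X. b.(X + 0 + b.0)) + 0 + b.0 → --b--▸ t1, --b--▸ t2
  t2 = 0 → deadlocked
Executing ba from P (initial set {s0}):
  after b @ step 1: {s1}
  after a @ step 2: {s2}
  — P admits the full trace.
Executing ba from Q (initial set {t0}):
  after b @ step 1: {t1}
  after a @ step 2: ∅ (Q stuck)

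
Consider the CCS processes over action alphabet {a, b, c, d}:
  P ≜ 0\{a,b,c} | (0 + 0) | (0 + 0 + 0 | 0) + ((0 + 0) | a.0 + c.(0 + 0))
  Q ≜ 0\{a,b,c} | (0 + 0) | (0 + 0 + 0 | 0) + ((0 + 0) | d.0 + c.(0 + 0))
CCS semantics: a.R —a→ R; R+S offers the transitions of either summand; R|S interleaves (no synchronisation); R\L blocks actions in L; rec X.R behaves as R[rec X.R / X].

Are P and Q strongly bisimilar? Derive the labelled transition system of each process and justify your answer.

P ≁ Q

Reachable graph of P (3 states):
  p0 = 0\{a,b,c} | (0 + 0) | (0 + 0 + 0 | 0) + ((0 + 0) | a.0 + c.(0 + 0)) → =a=> p1, =c=> p2
  p1 = (0 + 0) | 0 → deadlocked
  p2 = 0 + 0 → deadlocked
Reachable graph of Q (3 states):
  q0 = 0\{a,b,c} | (0 + 0) | (0 + 0 + 0 | 0) + ((0 + 0) | d.0 + c.(0 + 0)) → =c=> q1, =d=> q2
  q1 = 0 + 0 → deadlocked
  q2 = (0 + 0) | 0 → deadlocked
Bisimilarity quotient blocks:
  B0 = {p0}
  B1 = {p1, p2, q1, q2}
  B2 = {q0}
p0 ∈ B0, q0 ∈ B2 → different blocks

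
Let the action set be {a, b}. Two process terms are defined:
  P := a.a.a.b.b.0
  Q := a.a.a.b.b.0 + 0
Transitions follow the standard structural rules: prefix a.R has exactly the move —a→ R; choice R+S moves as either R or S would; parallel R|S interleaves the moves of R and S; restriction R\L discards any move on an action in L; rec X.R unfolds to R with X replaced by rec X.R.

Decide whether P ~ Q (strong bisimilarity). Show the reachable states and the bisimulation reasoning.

bisimilar

LTS(P): 6 reachable states
  m0 = a.a.a.b.b.0 has moves —a→ m1
  m1 = a.a.b.b.0 has moves —a→ m2
  m2 = a.b.b.0 has moves —a→ m3
  m3 = b.b.0 has moves —b→ m4
  m4 = b.0 has moves —b→ m5
  m5 = 0 has moves ·
LTS(Q): 6 reachable states
  n0 = a.a.a.b.b.0 + 0 has moves —a→ n1
  n1 = a.a.b.b.0 has moves —a→ n2
  n2 = a.b.b.0 has moves —a→ n3
  n3 = b.b.0 has moves —b→ n4
  n4 = b.0 has moves —b→ n5
  n5 = 0 has moves ·
Coarsest stable partition (strong bisimilarity classes):
  B0 = {m0, n0}
  B1 = {m1, n1}
  B2 = {m2, n2}
  B3 = {m3, n3}
  B4 = {m4, n4}
  B5 = {m5, n5}
m0 ∈ B0, n0 ∈ B0 → same block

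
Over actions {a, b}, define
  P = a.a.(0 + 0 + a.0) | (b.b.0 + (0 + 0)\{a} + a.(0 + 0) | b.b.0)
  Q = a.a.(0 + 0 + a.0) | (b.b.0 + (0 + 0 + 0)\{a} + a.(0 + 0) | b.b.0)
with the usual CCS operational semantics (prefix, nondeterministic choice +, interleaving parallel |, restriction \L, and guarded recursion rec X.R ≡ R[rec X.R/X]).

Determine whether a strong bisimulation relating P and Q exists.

P's transition system — 32 states:
  p0 = a.a.(0 + 0 + a.0) | (b.b.0 + (0 + 0)\{a} + a.(0 + 0) | b.b.0) ⊢ -a-> p1, -a-> p2, -b-> p3, -b-> p4
  p1 = a.(0 + 0 + a.0) | (b.b.0 + (0 + 0)\{a} + a.(0 + 0) | b.b.0) ⊢ -a-> p5, -a-> p6, -b-> p7, -b-> p8
  p2 = a.a.(0 + 0 + a.0) | ((0 + 0) | b.b.0) ⊢ -a-> p6, -b-> p9
  p3 = a.a.(0 + 0 + a.0) | (a.(0 + 0) | b.0) ⊢ -a-> p7, -a-> p9, -b-> p10
  p4 = a.a.(0 + 0 + a.0) | b.0 ⊢ -a-> p8, -b-> p11
  p5 = (0 + 0 + a.0) | (b.b.0 + (0 + 0)\{a} + a.(0 + 0) | b.b.0) ⊢ -a-> p12, -a-> p13, -b-> p14, -b-> p15
  p6 = a.(0 + 0 + a.0) | ((0 + 0) | b.b.0) ⊢ -a-> p12, -b-> p16
  p7 = a.(0 + 0 + a.0) | (a.(0 + 0) | b.0) ⊢ -a-> p14, -a-> p16, -b-> p17
  p8 = a.(0 + 0 + a.0) | b.0 ⊢ -a-> p15, -b-> p18
  p9 = a.a.(0 + 0 + a.0) | ((0 + 0) | b.0) ⊢ -a-> p16, -b-> p19
  p10 = a.a.(0 + 0 + a.0) | (a.(0 + 0) | 0) ⊢ -a-> p17, -a-> p19
  p11 = a.a.(0 + 0 + a.0) | 0 ⊢ -a-> p18
  p12 = (0 + 0 + a.0) | ((0 + 0) | b.b.0) ⊢ -a-> p20, -b-> p21
  p13 = 0 | (b.b.0 + (0 + 0)\{a} + a.(0 + 0) | b.b.0) ⊢ -a-> p20, -b-> p22, -b-> p23
  p14 = (0 + 0 + a.0) | (a.(0 + 0) | b.0) ⊢ -a-> p21, -a-> p22, -b-> p24
  p15 = (0 + 0 + a.0) | b.0 ⊢ -a-> p23, -b-> p25
  p16 = a.(0 + 0 + a.0) | ((0 + 0) | b.0) ⊢ -a-> p21, -b-> p26
  p17 = a.(0 + 0 + a.0) | (a.(0 + 0) | 0) ⊢ -a-> p24, -a-> p26
  p18 = a.(0 + 0 + a.0) | 0 ⊢ -a-> p25
  p19 = a.a.(0 + 0 + a.0) | ((0 + 0) | 0) ⊢ -a-> p26
  p20 = 0 | ((0 + 0) | b.b.0) ⊢ -b-> p27
  p21 = (0 + 0 + a.0) | ((0 + 0) | b.0) ⊢ -a-> p27, -b-> p28
  p22 = 0 | (a.(0 + 0) | b.0) ⊢ -a-> p27, -b-> p29
  p23 = 0 | b.0 ⊢ -b-> p30
  p24 = (0 + 0 + a.0) | (a.(0 + 0) | 0) ⊢ -a-> p28, -a-> p29
  p25 = (0 + 0 + a.0) | 0 ⊢ -a-> p30
  p26 = a.(0 + 0 + a.0) | ((0 + 0) | 0) ⊢ -a-> p28
  p27 = 0 | ((0 + 0) | b.0) ⊢ -b-> p31
  p28 = (0 + 0 + a.0) | ((0 + 0) | 0) ⊢ -a-> p31
  p29 = 0 | (a.(0 + 0) | 0) ⊢ -a-> p31
  p30 = 0 | 0 ⊢ ·
  p31 = 0 | ((0 + 0) | 0) ⊢ ·
Q's transition system — 32 states:
  q0 = a.a.(0 + 0 + a.0) | (b.b.0 + (0 + 0 + 0)\{a} + a.(0 + 0) | b.b.0) ⊢ -a-> q1, -a-> q2, -b-> q3, -b-> q4
  q1 = a.(0 + 0 + a.0) | (b.b.0 + (0 + 0 + 0)\{a} + a.(0 + 0) | b.b.0) ⊢ -a-> q5, -a-> q6, -b-> q7, -b-> q8
  q2 = a.a.(0 + 0 + a.0) | ((0 + 0) | b.b.0) ⊢ -a-> q6, -b-> q9
  q3 = a.a.(0 + 0 + a.0) | (a.(0 + 0) | b.0) ⊢ -a-> q7, -a-> q9, -b-> q10
  q4 = a.a.(0 + 0 + a.0) | b.0 ⊢ -a-> q8, -b-> q11
  q5 = (0 + 0 + a.0) | (b.b.0 + (0 + 0 + 0)\{a} + a.(0 + 0) | b.b.0) ⊢ -a-> q12, -a-> q13, -b-> q14, -b-> q15
  q6 = a.(0 + 0 + a.0) | ((0 + 0) | b.b.0) ⊢ -a-> q12, -b-> q16
  q7 = a.(0 + 0 + a.0) | (a.(0 + 0) | b.0) ⊢ -a-> q14, -a-> q16, -b-> q17
  q8 = a.(0 + 0 + a.0) | b.0 ⊢ -a-> q15, -b-> q18
  q9 = a.a.(0 + 0 + a.0) | ((0 + 0) | b.0) ⊢ -a-> q16, -b-> q19
  q10 = a.a.(0 + 0 + a.0) | (a.(0 + 0) | 0) ⊢ -a-> q17, -a-> q19
  q11 = a.a.(0 + 0 + a.0) | 0 ⊢ -a-> q18
  q12 = (0 + 0 + a.0) | ((0 + 0) | b.b.0) ⊢ -a-> q20, -b-> q21
  q13 = 0 | (b.b.0 + (0 + 0 + 0)\{a} + a.(0 + 0) | b.b.0) ⊢ -a-> q20, -b-> q22, -b-> q23
  q14 = (0 + 0 + a.0) | (a.(0 + 0) | b.0) ⊢ -a-> q21, -a-> q22, -b-> q24
  q15 = (0 + 0 + a.0) | b.0 ⊢ -a-> q23, -b-> q25
  q16 = a.(0 + 0 + a.0) | ((0 + 0) | b.0) ⊢ -a-> q21, -b-> q26
  q17 = a.(0 + 0 + a.0) | (a.(0 + 0) | 0) ⊢ -a-> q24, -a-> q26
  q18 = a.(0 + 0 + a.0) | 0 ⊢ -a-> q25
  q19 = a.a.(0 + 0 + a.0) | ((0 + 0) | 0) ⊢ -a-> q26
  q20 = 0 | ((0 + 0) | b.b.0) ⊢ -b-> q27
  q21 = (0 + 0 + a.0) | ((0 + 0) | b.0) ⊢ -a-> q27, -b-> q28
  q22 = 0 | (a.(0 + 0) | b.0) ⊢ -a-> q27, -b-> q29
  q23 = 0 | b.0 ⊢ -b-> q30
  q24 = (0 + 0 + a.0) | (a.(0 + 0) | 0) ⊢ -a-> q28, -a-> q29
  q25 = (0 + 0 + a.0) | 0 ⊢ -a-> q30
  q26 = a.(0 + 0 + a.0) | ((0 + 0) | 0) ⊢ -a-> q28
  q27 = 0 | ((0 + 0) | b.0) ⊢ -b-> q31
  q28 = (0 + 0 + a.0) | ((0 + 0) | 0) ⊢ -a-> q31
  q29 = 0 | (a.(0 + 0) | 0) ⊢ -a-> q31
  q30 = 0 | 0 ⊢ ·
  q31 = 0 | ((0 + 0) | 0) ⊢ ·
Partition-refinement fixed point:
  B0 = {p0, q0}
  B1 = {p4, p7, p9, q4, q7, q9}
  B2 = {p14, p16, p8, q14, q16, q8}
  B3 = {p15, p21, p22, q15, q21, q22}
  B4 = {p25, p28, p29, q25, q28, q29}
  B5 = {p30, p31, q30, q31}
  B6 = {p23, p27, q23, q27}
  B7 = {p18, p24, p26, q18, q24, q26}
  B8 = {p11, p17, p19, q11, q17, q19}
  B9 = {p1, q1}
  B10 = {p5, q5}
  B11 = {p13, q13}
  B12 = {p20, q20}
  B13 = {p12, q12}
  B14 = {p6, q6}
  B15 = {p2, q2}
  B16 = {p3, q3}
  B17 = {p10, q10}
p0 ∈ B0, q0 ∈ B0 → same block

bisimilar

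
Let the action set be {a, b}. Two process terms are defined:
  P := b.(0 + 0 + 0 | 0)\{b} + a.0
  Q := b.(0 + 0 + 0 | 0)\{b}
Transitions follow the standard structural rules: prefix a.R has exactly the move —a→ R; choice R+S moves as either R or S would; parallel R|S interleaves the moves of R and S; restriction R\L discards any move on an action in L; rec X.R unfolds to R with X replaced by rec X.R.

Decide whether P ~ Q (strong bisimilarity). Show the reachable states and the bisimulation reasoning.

Reachable graph of P (3 states):
  s0 = b.(0 + 0 + 0 | 0)\{b} + a.0 :: ··a··> s1, ··b··> s2
  s1 = 0 :: ∅
  s2 = (0 + 0 + 0 | 0)\{b} :: ∅
Reachable graph of Q (2 states):
  t0 = b.(0 + 0 + 0 | 0)\{b} :: ··b··> t1
  t1 = (0 + 0 + 0 | 0)\{b} :: ∅
Bisimilarity quotient blocks:
  B0 = {s0}
  B1 = {s1, s2, t1}
  B2 = {t0}
s0 ∈ B0, t0 ∈ B2 → different blocks

not bisimilar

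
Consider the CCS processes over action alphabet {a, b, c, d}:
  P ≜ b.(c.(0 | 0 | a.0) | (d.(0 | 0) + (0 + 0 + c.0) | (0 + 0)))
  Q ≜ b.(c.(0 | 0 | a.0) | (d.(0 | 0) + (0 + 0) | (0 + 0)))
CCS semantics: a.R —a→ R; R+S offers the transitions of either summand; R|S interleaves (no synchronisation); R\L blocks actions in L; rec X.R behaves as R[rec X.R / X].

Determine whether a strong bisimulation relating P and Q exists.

Reachable graph of P (10 states):
  m0 = b.(c.(0 | 0 | a.0) | (d.(0 | 0) + (0 + 0 + c.0) | (0 + 0))) :: --b--▸ m1
  m1 = c.(0 | 0 | a.0) | (d.(0 | 0) + (0 + 0 + c.0) | (0 + 0)) :: --c--▸ m2, --c--▸ m3, --d--▸ m4
  m2 = 0 | 0 | a.0 | (d.(0 | 0) + (0 + 0 + c.0) | (0 + 0)) :: --a--▸ m5, --c--▸ m6, --d--▸ m7
  m3 = c.(0 | 0 | a.0) | (0 | (0 + 0)) :: --c--▸ m6
  m4 = c.(0 | 0 | a.0) | (0 | 0) :: --c--▸ m7
  m5 = 0 | 0 | 0 | (d.(0 | 0) + (0 + 0 + c.0) | (0 + 0)) :: --c--▸ m8, --d--▸ m9
  m6 = 0 | 0 | a.0 | (0 | (0 + 0)) :: --a--▸ m8
  m7 = 0 | 0 | a.0 | (0 | 0) :: --a--▸ m9
  m8 = 0 | 0 | 0 | (0 | (0 + 0)) :: deadlocked
  m9 = 0 | 0 | 0 | (0 | 0) :: deadlocked
Reachable graph of Q (7 states):
  n0 = b.(c.(0 | 0 | a.0) | (d.(0 | 0) + (0 + 0) | (0 + 0))) :: --b--▸ n1
  n1 = c.(0 | 0 | a.0) | (d.(0 | 0) + (0 + 0) | (0 + 0)) :: --c--▸ n2, --d--▸ n3
  n2 = 0 | 0 | a.0 | (d.(0 | 0) + (0 + 0) | (0 + 0)) :: --a--▸ n4, --d--▸ n5
  n3 = c.(0 | 0 | a.0) | (0 | 0) :: --c--▸ n5
  n4 = 0 | 0 | 0 | (d.(0 | 0) + (0 + 0) | (0 + 0)) :: --d--▸ n6
  n5 = 0 | 0 | a.0 | (0 | 0) :: --a--▸ n6
  n6 = 0 | 0 | 0 | (0 | 0) :: deadlocked
Bisimilarity quotient blocks:
  B0 = {m0}
  B1 = {m1}
  B2 = {m2}
  B3 = {m6, m7, n5}
  B4 = {m8, m9, n6}
  B5 = {m5}
  B6 = {m3, m4, n3}
  B7 = {n0}
  B8 = {n1}
  B9 = {n2}
  B10 = {n4}
m0 ∈ B0, n0 ∈ B7 → different blocks

NO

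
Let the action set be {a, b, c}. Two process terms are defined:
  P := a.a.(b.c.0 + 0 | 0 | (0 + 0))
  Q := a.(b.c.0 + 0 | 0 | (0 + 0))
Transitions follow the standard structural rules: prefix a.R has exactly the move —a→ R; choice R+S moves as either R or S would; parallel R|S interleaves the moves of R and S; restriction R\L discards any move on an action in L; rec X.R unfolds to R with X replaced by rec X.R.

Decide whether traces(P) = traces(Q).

NO — witness ⟨aa⟩

P's transition system — 5 states:
  u0 = a.a.(b.c.0 + 0 | 0 | (0 + 0)) ⊢ --a--▸ u1
  u1 = a.(b.c.0 + 0 | 0 | (0 + 0)) ⊢ --a--▸ u2
  u2 = b.c.0 + 0 | 0 | (0 + 0) ⊢ --b--▸ u3
  u3 = c.0 ⊢ --c--▸ u4
  u4 = 0 ⊢ (no moves)
Q's transition system — 4 states:
  v0 = a.(b.c.0 + 0 | 0 | (0 + 0)) ⊢ --a--▸ v1
  v1 = b.c.0 + 0 | 0 | (0 + 0) ⊢ --b--▸ v2
  v2 = c.0 ⊢ --c--▸ v3
  v3 = 0 ⊢ (no moves)
Executing aa from P (initial set {u0}):
  step 1 (a): {u1}
  step 2 (a): {u2}
  P completes σ.
Executing aa from Q (initial set {v0}):
  step 1 (a): {v1}
  step 2 (a): ∅ (Q stuck)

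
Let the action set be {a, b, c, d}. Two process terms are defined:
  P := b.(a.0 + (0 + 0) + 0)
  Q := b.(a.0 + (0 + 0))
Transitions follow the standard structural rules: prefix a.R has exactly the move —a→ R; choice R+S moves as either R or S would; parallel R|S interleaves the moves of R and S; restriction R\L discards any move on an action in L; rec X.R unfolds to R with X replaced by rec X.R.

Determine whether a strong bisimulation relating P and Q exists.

YES

Reachable graph of P (3 states):
  u0 = b.(a.0 + (0 + 0) + 0) | ··b··> u1
  u1 = a.0 + (0 + 0) + 0 | ··a··> u2
  u2 = 0 | ∅
Reachable graph of Q (3 states):
  v0 = b.(a.0 + (0 + 0)) | ··b··> v1
  v1 = a.0 + (0 + 0) | ··a··> v2
  v2 = 0 | ∅
Partition-refinement fixed point:
  B0 = {u0, v0}
  B1 = {u1, v1}
  B2 = {u2, v2}
u0 ∈ B0, v0 ∈ B0 → same block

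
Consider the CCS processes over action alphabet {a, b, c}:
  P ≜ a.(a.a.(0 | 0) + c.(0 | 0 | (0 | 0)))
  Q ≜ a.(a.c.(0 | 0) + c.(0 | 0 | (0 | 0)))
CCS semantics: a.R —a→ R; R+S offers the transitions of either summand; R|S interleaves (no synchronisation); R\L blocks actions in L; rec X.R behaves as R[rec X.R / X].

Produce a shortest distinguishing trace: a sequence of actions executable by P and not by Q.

aaa

LTS(P): 5 reachable states
  p0 = a.(a.a.(0 | 0) + c.(0 | 0 | (0 | 0))) ⊢ —a→ p1
  p1 = a.a.(0 | 0) + c.(0 | 0 | (0 | 0)) ⊢ —a→ p2, —c→ p3
  p2 = a.(0 | 0) ⊢ —a→ p4
  p3 = 0 | 0 | (0 | 0) ⊢ deadlocked
  p4 = 0 | 0 ⊢ deadlocked
LTS(Q): 5 reachable states
  q0 = a.(a.c.(0 | 0) + c.(0 | 0 | (0 | 0))) ⊢ —a→ q1
  q1 = a.c.(0 | 0) + c.(0 | 0 | (0 | 0)) ⊢ —a→ q2, —c→ q3
  q2 = c.(0 | 0) ⊢ —c→ q4
  q3 = 0 | 0 | (0 | 0) ⊢ deadlocked
  q4 = 0 | 0 ⊢ deadlocked
Executing aaa from P (initial set {p0}):
  step 1 (a): {p1}
  step 2 (a): {p2}
  step 3 (a): {p4}
  P completes σ.
Executing aaa from Q (initial set {q0}):
  step 1 (a): {q1}
  step 2 (a): {q2}
  step 3 (a): no successor for Q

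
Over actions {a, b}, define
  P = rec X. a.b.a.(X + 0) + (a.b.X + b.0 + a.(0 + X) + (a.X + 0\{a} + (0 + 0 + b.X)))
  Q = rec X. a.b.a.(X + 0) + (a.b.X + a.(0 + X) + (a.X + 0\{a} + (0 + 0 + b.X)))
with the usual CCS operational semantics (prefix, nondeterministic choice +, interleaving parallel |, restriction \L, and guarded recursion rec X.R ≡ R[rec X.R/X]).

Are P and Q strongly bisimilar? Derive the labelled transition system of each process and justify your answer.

P's transition system — 7 states:
  m0 = rec X. a.b.a.(X + 0) + (a.b.X + b.0 + a.(0 + X) + (a.X + 0\{a} + (0 + 0 + b.X))) has moves -a-> m0, -a-> m1, -a-> m2, -a-> m3, -b-> m0, -b-> m4
  m1 = 0 + (rec X. a.b.a.(X + 0) + (a.b.X + b.0 + a.(0 + X) + (a.X + 0\{a} + (0 + 0 + b.X)))) has moves -a-> m0, -a-> m1, -a-> m2, -a-> m3, -b-> m0, -b-> m4
  m2 = b.(rec X. a.b.a.(X + 0) + (a.b.X + b.0 + a.(0 + X) + (a.X + 0\{a} + (0 + 0 + b.X)))) has moves -b-> m0
  m3 = b.a.((rec X. a.b.a.(X + 0) + (a.b.X + b.0 + a.(0 + X) + (a.X + 0\{a} + (0 + 0 + b.X)))) + 0) has moves -b-> m5
  m4 = 0 has moves deadlocked
  m5 = a.((rec X. a.b.a.(X + 0) + (a.b.X + b.0 + a.(0 + X) + (a.X + 0\{a} + (0 + 0 + b.X)))) + 0) has moves -a-> m6
  m6 = (rec X. a.b.a.(X + 0) + (a.b.X + b.0 + a.(0 + X) + (a.X + 0\{a} + (0 + 0 + b.X)))) + 0 has moves -a-> m0, -a-> m1, -a-> m2, -a-> m3, -b-> m0, -b-> m4
Q's transition system — 6 states:
  n0 = rec X. a.b.a.(X + 0) + (a.b.X + a.(0 + X) + (a.X + 0\{a} + (0 + 0 + b.X))) has moves -a-> n0, -a-> n1, -a-> n2, -a-> n3, -b-> n0
  n1 = 0 + (rec X. a.b.a.(X + 0) + (a.b.X + a.(0 + X) + (a.X + 0\{a} + (0 + 0 + b.X)))) has moves -a-> n0, -a-> n1, -a-> n2, -a-> n3, -b-> n0
  n2 = b.(rec X. a.b.a.(X + 0) + (a.b.X + a.(0 + X) + (a.X + 0\{a} + (0 + 0 + b.X)))) has moves -b-> n0
  n3 = b.a.((rec X. a.b.a.(X + 0) + (a.b.X + a.(0 + X) + (a.X + 0\{a} + (0 + 0 + b.X)))) + 0) has moves -b-> n4
  n4 = a.((rec X. a.b.a.(X + 0) + (a.b.X + a.(0 + X) + (a.X + 0\{a} + (0 + 0 + b.X)))) + 0) has moves -a-> n5
  n5 = (rec X. a.b.a.(X + 0) + (a.b.X + a.(0 + X) + (a.X + 0\{a} + (0 + 0 + b.X)))) + 0 has moves -a-> n0, -a-> n1, -a-> n2, -a-> n3, -b-> n0
Bisimilarity quotient blocks:
  B0 = {m0, m1, m6}
  B1 = {m4}
  B2 = {m2}
  B3 = {m3}
  B4 = {m5}
  B5 = {n0, n1, n5}
  B6 = {n3}
  B7 = {n4}
  B8 = {n2}
m0 ∈ B0, n0 ∈ B5 → different blocks

P ≁ Q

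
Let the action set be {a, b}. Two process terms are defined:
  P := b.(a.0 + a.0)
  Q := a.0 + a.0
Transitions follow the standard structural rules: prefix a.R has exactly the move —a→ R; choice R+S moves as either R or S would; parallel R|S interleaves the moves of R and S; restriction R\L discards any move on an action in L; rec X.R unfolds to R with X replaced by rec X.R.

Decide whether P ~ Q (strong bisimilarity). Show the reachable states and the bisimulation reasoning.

Reachable graph of P (3 states):
  p0 = b.(a.0 + a.0) :: ··b··> p1
  p1 = a.0 + a.0 :: ··a··> p2
  p2 = 0 :: ·
Reachable graph of Q (2 states):
  q0 = a.0 + a.0 :: ··a··> q1
  q1 = 0 :: ·
Bisimilarity quotient blocks:
  B0 = {p0}
  B1 = {p1, q0}
  B2 = {p2, q1}
p0 ∈ B0, q0 ∈ B1 → different blocks

not bisimilar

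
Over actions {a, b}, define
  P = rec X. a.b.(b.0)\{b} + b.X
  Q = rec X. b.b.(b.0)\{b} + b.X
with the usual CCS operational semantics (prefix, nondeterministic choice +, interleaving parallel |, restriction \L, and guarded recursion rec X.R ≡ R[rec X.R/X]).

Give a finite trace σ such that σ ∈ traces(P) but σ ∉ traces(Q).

LTS(P): 3 reachable states
  s0 = rec X. a.b.(b.0)\{b} + b.X → -a-> s1, -b-> s0
  s1 = b.(b.0)\{b} → -b-> s2
  s2 = (b.0)\{b} → (no moves)
LTS(Q): 3 reachable states
  t0 = rec X. b.b.(b.0)\{b} + b.X → -b-> t0, -b-> t1
  t1 = b.(b.0)\{b} → -b-> t2
  t2 = (b.0)\{b} → (no moves)
Trace ⟨a⟩ through P, begin at {s0}:
  step 1 (a): {s1}
  — P admits the full trace.
Trace ⟨a⟩ through Q, begin at {t0}:
  step 1 (a): ∅  — Q cannot continue

a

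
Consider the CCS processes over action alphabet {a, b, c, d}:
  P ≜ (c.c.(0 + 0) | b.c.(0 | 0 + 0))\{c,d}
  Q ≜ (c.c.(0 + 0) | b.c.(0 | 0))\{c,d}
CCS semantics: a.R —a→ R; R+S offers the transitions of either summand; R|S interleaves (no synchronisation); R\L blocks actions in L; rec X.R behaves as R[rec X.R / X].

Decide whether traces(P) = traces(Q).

P's transition system — 2 states:
  s0 = (c.c.(0 + 0) | b.c.(0 | 0 + 0))\{c,d} has moves --b--▸ s1
  s1 = (c.c.(0 + 0) | c.(0 | 0 + 0))\{c,d} has moves deadlocked
Q's transition system — 2 states:
  t0 = (c.c.(0 + 0) | b.c.(0 | 0))\{c,d} has moves --b--▸ t1
  t1 = (c.c.(0 + 0) | c.(0 | 0))\{c,d} has moves deadlocked
Partition-refinement fixed point:
  B0 = {s0, t0}
  B1 = {s1, t1}
s0 ∈ B0, t0 ∈ B0 → same block
Bisimilar ⇒ trace-equivalent.

YES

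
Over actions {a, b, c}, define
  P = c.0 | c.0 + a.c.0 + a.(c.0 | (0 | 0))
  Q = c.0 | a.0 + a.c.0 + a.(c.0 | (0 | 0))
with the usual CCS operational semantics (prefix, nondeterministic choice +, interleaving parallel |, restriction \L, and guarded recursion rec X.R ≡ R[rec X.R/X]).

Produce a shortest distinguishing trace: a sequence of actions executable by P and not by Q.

cc

LTS(P): 8 reachable states
  p0 = c.0 | c.0 + a.c.0 + a.(c.0 | (0 | 0)) | =a=> p1, =a=> p2, =c=> p3, =c=> p4
  p1 = c.0 | =c=> p5
  p2 = c.0 | (0 | 0) | =c=> p6
  p3 = 0 | c.0 | =c=> p7
  p4 = c.0 | 0 | =c=> p7
  p5 = 0 | ·
  p6 = 0 | (0 | 0) | ·
  p7 = 0 | 0 | ·
LTS(Q): 8 reachable states
  q0 = c.0 | a.0 + a.c.0 + a.(c.0 | (0 | 0)) | =a=> q1, =a=> q2, =a=> q3, =c=> q4
  q1 = c.0 | =c=> q5
  q2 = c.0 | (0 | 0) | =c=> q6
  q3 = c.0 | 0 | =c=> q7
  q4 = 0 | a.0 | =a=> q7
  q5 = 0 | ·
  q6 = 0 | (0 | 0) | ·
  q7 = 0 | 0 | ·
Trace ⟨cc⟩ through P, begin at {p0}:
  [1] c ⇒ {p3, p4}
  [2] c ⇒ {p7}
  P completes σ.
Trace ⟨cc⟩ through Q, begin at {q0}:
  [1] c ⇒ {q4}
  [2] c ⇒ no successor for Q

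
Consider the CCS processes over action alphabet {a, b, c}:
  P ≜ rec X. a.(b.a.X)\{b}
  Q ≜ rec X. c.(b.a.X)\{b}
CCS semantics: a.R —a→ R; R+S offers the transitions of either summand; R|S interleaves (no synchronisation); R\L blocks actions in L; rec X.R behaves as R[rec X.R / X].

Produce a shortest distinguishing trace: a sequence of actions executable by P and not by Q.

P's transition system — 2 states:
  u0 = rec X. a.(b.a.X)\{b} ⊢ --a--▸ u1
  u1 = (b.a.(rec X. a.(b.a.X)\{b}))\{b} ⊢ ·
Q's transition system — 2 states:
  v0 = rec X. c.(b.a.X)\{b} ⊢ --c--▸ v1
  v1 = (b.a.(rec X. c.(b.a.X)\{b}))\{b} ⊢ ·
Executing a from P (initial set {u0}):
  [1] a ⇒ {u1}
  — P admits the full trace.
Executing a from Q (initial set {v0}):
  [1] a ⇒ ∅ (Q stuck)

a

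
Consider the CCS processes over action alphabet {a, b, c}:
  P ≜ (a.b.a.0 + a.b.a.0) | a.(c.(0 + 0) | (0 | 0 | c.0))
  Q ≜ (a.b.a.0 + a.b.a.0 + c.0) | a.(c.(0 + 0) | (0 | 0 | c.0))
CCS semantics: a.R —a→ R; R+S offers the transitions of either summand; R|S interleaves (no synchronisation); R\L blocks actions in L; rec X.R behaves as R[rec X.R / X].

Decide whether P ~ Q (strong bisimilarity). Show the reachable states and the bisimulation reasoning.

P ≁ Q

Reachable graph of P (20 states):
  s0 = (a.b.a.0 + a.b.a.0) | a.(c.(0 + 0) | (0 | 0 | c.0)) :: -a-> s1, -a-> s2
  s1 = (a.b.a.0 + a.b.a.0) | (c.(0 + 0) | (0 | 0 | c.0)) :: -a-> s3, -c-> s4, -c-> s5
  s2 = b.a.0 | a.(c.(0 + 0) | (0 | 0 | c.0)) :: -a-> s3, -b-> s6
  s3 = b.a.0 | (c.(0 + 0) | (0 | 0 | c.0)) :: -b-> s7, -c-> s8, -c-> s9
  s4 = (a.b.a.0 + a.b.a.0) | ((0 + 0) | (0 | 0 | c.0)) :: -a-> s8, -c-> s10
  s5 = (a.b.a.0 + a.b.a.0) | (c.(0 + 0) | (0 | 0 | 0)) :: -a-> s9, -c-> s10
  s6 = a.0 | a.(c.(0 + 0) | (0 | 0 | c.0)) :: -a-> s11, -a-> s7
  s7 = a.0 | (c.(0 + 0) | (0 | 0 | c.0)) :: -a-> s12, -c-> s13, -c-> s14
  s8 = b.a.0 | ((0 + 0) | (0 | 0 | c.0)) :: -b-> s13, -c-> s15
  s9 = b.a.0 | (c.(0 + 0) | (0 | 0 | 0)) :: -b-> s14, -c-> s15
  s10 = (a.b.a.0 + a.b.a.0) | ((0 + 0) | (0 | 0 | 0)) :: -a-> s15
  s11 = 0 | a.(c.(0 + 0) | (0 | 0 | c.0)) :: -a-> s12
  s12 = 0 | (c.(0 + 0) | (0 | 0 | c.0)) :: -c-> s16, -c-> s17
  s13 = a.0 | ((0 + 0) | (0 | 0 | c.0)) :: -a-> s16, -c-> s18
  s14 = a.0 | (c.(0 + 0) | (0 | 0 | 0)) :: -a-> s17, -c-> s18
  s15 = b.a.0 | ((0 + 0) | (0 | 0 | 0)) :: -b-> s18
  s16 = 0 | ((0 + 0) | (0 | 0 | c.0)) :: -c-> s19
  s17 = 0 | (c.(0 + 0) | (0 | 0 | 0)) :: -c-> s19
  s18 = a.0 | ((0 + 0) | (0 | 0 | 0)) :: -a-> s19
  s19 = 0 | ((0 + 0) | (0 | 0 | 0)) :: ∅
Reachable graph of Q (20 states):
  t0 = (a.b.a.0 + a.b.a.0 + c.0) | a.(c.(0 + 0) | (0 | 0 | c.0)) :: -a-> t1, -a-> t2, -c-> t3
  t1 = (a.b.a.0 + a.b.a.0 + c.0) | (c.(0 + 0) | (0 | 0 | c.0)) :: -a-> t4, -c-> t5, -c-> t6, -c-> t7
  t2 = b.a.0 | a.(c.(0 + 0) | (0 | 0 | c.0)) :: -a-> t4, -b-> t8
  t3 = 0 | a.(c.(0 + 0) | (0 | 0 | c.0)) :: -a-> t7
  t4 = b.a.0 | (c.(0 + 0) | (0 | 0 | c.0)) :: -b-> t9, -c-> t10, -c-> t11
  t5 = (a.b.a.0 + a.b.a.0 + c.0) | ((0 + 0) | (0 | 0 | c.0)) :: -a-> t10, -c-> t12, -c-> t13
  t6 = (a.b.a.0 + a.b.a.0 + c.0) | (c.(0 + 0) | (0 | 0 | 0)) :: -a-> t11, -c-> t12, -c-> t14
  t7 = 0 | (c.(0 + 0) | (0 | 0 | c.0)) :: -c-> t13, -c-> t14
  t8 = a.0 | a.(c.(0 + 0) | (0 | 0 | c.0)) :: -a-> t3, -a-> t9
  t9 = a.0 | (c.(0 + 0) | (0 | 0 | c.0)) :: -a-> t7, -c-> t15, -c-> t16
  t10 = b.a.0 | ((0 + 0) | (0 | 0 | c.0)) :: -b-> t15, -c-> t17
  t11 = b.a.0 | (c.(0 + 0) | (0 | 0 | 0)) :: -b-> t16, -c-> t17
  t12 = (a.b.a.0 + a.b.a.0 + c.0) | ((0 + 0) | (0 | 0 | 0)) :: -a-> t17, -c-> t18
  t13 = 0 | ((0 + 0) | (0 | 0 | c.0)) :: -c-> t18
  t14 = 0 | (c.(0 + 0) | (0 | 0 | 0)) :: -c-> t18
  t15 = a.0 | ((0 + 0) | (0 | 0 | c.0)) :: -a-> t13, -c-> t19
  t16 = a.0 | (c.(0 + 0) | (0 | 0 | 0)) :: -a-> t14, -c-> t19
  t17 = b.a.0 | ((0 + 0) | (0 | 0 | 0)) :: -b-> t19
  t18 = 0 | ((0 + 0) | (0 | 0 | 0)) :: ∅
  t19 = a.0 | ((0 + 0) | (0 | 0 | 0)) :: -a-> t18
Bisimilarity quotient blocks:
  B0 = {s0}
  B1 = {s1}
  B2 = {s4, s5}
  B3 = {s8, s9, t10, t11}
  B4 = {s13, s14, t15, t16}
  B5 = {s16, s17, t13, t14}
  B6 = {s19, t18}
  B7 = {s18, t19}
  B8 = {s15, t17}
  B9 = {s10}
  B10 = {s3, t4}
  B11 = {s7, t9}
  B12 = {s12, t7}
  B13 = {s2, t2}
  B14 = {s6, t8}
  B15 = {s11, t3}
  B16 = {t0}
  B17 = {t1}
  B18 = {t5, t6}
  B19 = {t12}
s0 ∈ B0, t0 ∈ B16 → different blocks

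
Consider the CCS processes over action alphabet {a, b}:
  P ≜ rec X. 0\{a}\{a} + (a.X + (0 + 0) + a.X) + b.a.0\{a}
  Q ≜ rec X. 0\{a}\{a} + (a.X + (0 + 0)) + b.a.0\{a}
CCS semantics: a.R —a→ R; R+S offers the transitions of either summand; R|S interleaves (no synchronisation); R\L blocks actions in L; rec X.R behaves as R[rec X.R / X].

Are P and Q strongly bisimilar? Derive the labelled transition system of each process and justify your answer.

YES

Reachable graph of P (3 states):
  p0 = rec X. 0\{a}\{a} + (a.X + (0 + 0) + a.X) + b.a.0\{a} | —a→ p0, —b→ p1
  p1 = a.0\{a} | —a→ p2
  p2 = 0\{a} | ∅
Reachable graph of Q (3 states):
  q0 = rec X. 0\{a}\{a} + (a.X + (0 + 0)) + b.a.0\{a} | —a→ q0, —b→ q1
  q1 = a.0\{a} | —a→ q2
  q2 = 0\{a} | ∅
Bisimilarity quotient blocks:
  B0 = {p0, q0}
  B1 = {p1, q1}
  B2 = {p2, q2}
p0 ∈ B0, q0 ∈ B0 → same block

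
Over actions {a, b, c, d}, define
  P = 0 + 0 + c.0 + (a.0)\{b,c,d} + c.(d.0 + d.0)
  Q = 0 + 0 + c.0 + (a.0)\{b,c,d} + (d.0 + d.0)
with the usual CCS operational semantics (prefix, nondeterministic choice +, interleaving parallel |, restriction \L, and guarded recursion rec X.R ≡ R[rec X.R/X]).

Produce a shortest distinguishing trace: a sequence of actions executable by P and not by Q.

cd

Reachable graph of P (4 states):
  s0 = 0 + 0 + c.0 + (a.0)\{b,c,d} + c.(d.0 + d.0) | =a=> s1, =c=> s2, =c=> s3
  s1 = 0\{b,c,d} | (no moves)
  s2 = 0 | (no moves)
  s3 = d.0 + d.0 | =d=> s2
Reachable graph of Q (3 states):
  t0 = 0 + 0 + c.0 + (a.0)\{b,c,d} + (d.0 + d.0) | =a=> t1, =c=> t2, =d=> t2
  t1 = 0\{b,c,d} | (no moves)
  t2 = 0 | (no moves)
Trace ⟨cd⟩ through P, begin at {s0}:
  after c @ step 1: {s2, s3}
  after d @ step 2: {s2}
  — P admits the full trace.
Trace ⟨cd⟩ through Q, begin at {t0}:
  after c @ step 1: {t2}
  after d @ step 2: ∅ (Q stuck)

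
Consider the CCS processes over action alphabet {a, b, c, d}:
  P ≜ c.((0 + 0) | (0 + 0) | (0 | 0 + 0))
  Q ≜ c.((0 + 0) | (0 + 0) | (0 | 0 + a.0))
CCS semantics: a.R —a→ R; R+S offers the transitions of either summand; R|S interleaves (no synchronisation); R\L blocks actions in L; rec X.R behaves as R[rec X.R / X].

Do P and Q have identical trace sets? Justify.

P's transition system — 2 states:
  m0 = c.((0 + 0) | (0 + 0) | (0 | 0 + 0)) | -c-> m1
  m1 = (0 + 0) | (0 + 0) | (0 | 0 + 0) | (no moves)
Q's transition system — 3 states:
  n0 = c.((0 + 0) | (0 + 0) | (0 | 0 + a.0)) | -c-> n1
  n1 = (0 + 0) | (0 + 0) | (0 | 0 + a.0) | -a-> n2
  n2 = (0 + 0) | (0 + 0) | 0 | (no moves)
Trace ⟨ca⟩ through Q, begin at {n0}:
  [1] c ⇒ {n1}
  [2] a ⇒ {n2}
  — Q admits the full trace.
Trace ⟨ca⟩ through P, begin at {m0}:
  [1] c ⇒ {m1}
  [2] a ⇒ no successor for P

trace-distinct — witness ⟨ca⟩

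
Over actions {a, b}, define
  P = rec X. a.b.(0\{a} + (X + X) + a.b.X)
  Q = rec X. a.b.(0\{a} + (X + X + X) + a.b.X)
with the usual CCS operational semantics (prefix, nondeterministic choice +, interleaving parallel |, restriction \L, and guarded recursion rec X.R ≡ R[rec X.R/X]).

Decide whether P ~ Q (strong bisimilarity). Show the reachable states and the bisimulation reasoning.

YES

P's transition system — 4 states:
  u0 = rec X. a.b.(0\{a} + (X + X) + a.b.X) → ··a··> u1
  u1 = b.(0\{a} + ((rec X. a.b.(0\{a} + (X + X) + a.b.X)) + (rec X. a.b.(0\{a} + (X + X) + a.b.X))) + a.b.(rec X. a.b.(0\{a} + (X + X) + a.b.X))) → ··b··> u2
  u2 = 0\{a} + ((rec X. a.b.(0\{a} + (X + X) + a.b.X)) + (rec X. a.b.(0\{a} + (X + X) + a.b.X))) + a.b.(rec X. a.b.(0\{a} + (X + X) + a.b.X)) → ··a··> u1, ··a··> u3
  u3 = b.(rec X. a.b.(0\{a} + (X + X) + a.b.X)) → ··b··> u0
Q's transition system — 4 states:
  v0 = rec X. a.b.(0\{a} + (X + X + X) + a.b.X) → ··a··> v1
  v1 = b.(0\{a} + ((rec X. a.b.(0\{a} + (X + X + X) + a.b.X)) + (rec X. a.b.(0\{a} + (X + X + X) + a.b.X)) + (rec X. a.b.(0\{a} + (X + X + X) + a.b.X))) + a.b.(rec X. a.b.(0\{a} + (X + X + X) + a.b.X))) → ··b··> v2
  v2 = 0\{a} + ((rec X. a.b.(0\{a} + (X + X + X) + a.b.X)) + (rec X. a.b.(0\{a} + (X + X + X) + a.b.X)) + (rec X. a.b.(0\{a} + (X + X + X) + a.b.X))) + a.b.(rec X. a.b.(0\{a} + (X + X + X) + a.b.X)) → ··a··> v1, ··a··> v3
  v3 = b.(rec X. a.b.(0\{a} + (X + X + X) + a.b.X)) → ··b··> v0
Partition-refinement fixed point:
  B0 = {u0, u2, v0, v2}
  B1 = {u1, u3, v1, v3}
u0 ∈ B0, v0 ∈ B0 → same block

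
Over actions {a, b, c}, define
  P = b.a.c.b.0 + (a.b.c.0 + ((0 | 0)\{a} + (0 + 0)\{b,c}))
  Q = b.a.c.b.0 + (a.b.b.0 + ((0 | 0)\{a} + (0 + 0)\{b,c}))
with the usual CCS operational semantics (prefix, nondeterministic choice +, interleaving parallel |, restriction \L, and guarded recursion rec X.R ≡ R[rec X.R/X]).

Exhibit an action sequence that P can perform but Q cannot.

abc

LTS(P): 7 reachable states
  m0 = b.a.c.b.0 + (a.b.c.0 + ((0 | 0)\{a} + (0 + 0)\{b,c})) has moves =a=> m1, =b=> m2
  m1 = b.c.0 has moves =b=> m3
  m2 = a.c.b.0 has moves =a=> m4
  m3 = c.0 has moves =c=> m5
  m4 = c.b.0 has moves =c=> m6
  m5 = 0 has moves ·
  m6 = b.0 has moves =b=> m5
LTS(Q): 6 reachable states
  n0 = b.a.c.b.0 + (a.b.b.0 + ((0 | 0)\{a} + (0 + 0)\{b,c})) has moves =a=> n1, =b=> n2
  n1 = b.b.0 has moves =b=> n3
  n2 = a.c.b.0 has moves =a=> n4
  n3 = b.0 has moves =b=> n5
  n4 = c.b.0 has moves =c=> n3
  n5 = 0 has moves ·
Trace ⟨abc⟩ through P, begin at {m0}:
  after a @ step 1: {m1}
  after b @ step 2: {m3}
  after c @ step 3: {m5}
  ✓ P
Trace ⟨abc⟩ through Q, begin at {n0}:
  after a @ step 1: {n1}
  after b @ step 2: {n3}
  after c @ step 3: no successor for Q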